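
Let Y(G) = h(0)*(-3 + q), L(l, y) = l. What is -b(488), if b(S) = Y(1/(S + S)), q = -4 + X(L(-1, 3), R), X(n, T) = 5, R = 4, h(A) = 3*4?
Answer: 24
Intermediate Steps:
h(A) = 12
q = 1 (q = -4 + 5 = 1)
Y(G) = -24 (Y(G) = 12*(-3 + 1) = 12*(-2) = -24)
b(S) = -24
-b(488) = -1*(-24) = 24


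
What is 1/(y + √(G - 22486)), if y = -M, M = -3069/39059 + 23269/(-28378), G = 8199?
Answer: 1103933814379145806/17553810090292083937757 - 1228586698539355204*I*√14287/17553810090292083937757 ≈ 6.2889e-5 - 0.0083658*I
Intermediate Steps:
M = -995955953/1108416302 (M = -3069*1/39059 + 23269*(-1/28378) = -3069/39059 - 23269/28378 = -995955953/1108416302 ≈ -0.89854)
y = 995955953/1108416302 (y = -1*(-995955953/1108416302) = 995955953/1108416302 ≈ 0.89854)
1/(y + √(G - 22486)) = 1/(995955953/1108416302 + √(8199 - 22486)) = 1/(995955953/1108416302 + √(-14287)) = 1/(995955953/1108416302 + I*√14287)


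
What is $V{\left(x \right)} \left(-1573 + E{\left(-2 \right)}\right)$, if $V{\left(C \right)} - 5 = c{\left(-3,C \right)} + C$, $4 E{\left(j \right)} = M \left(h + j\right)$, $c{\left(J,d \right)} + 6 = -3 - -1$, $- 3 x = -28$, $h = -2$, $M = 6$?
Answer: $- \frac{30001}{3} \approx -10000.0$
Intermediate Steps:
$x = \frac{28}{3}$ ($x = \left(- \frac{1}{3}\right) \left(-28\right) = \frac{28}{3} \approx 9.3333$)
$c{\left(J,d \right)} = -8$ ($c{\left(J,d \right)} = -6 - 2 = -8$)
$E{\left(j \right)} = -3 + \frac{3 j}{2}$ ($E{\left(j \right)} = \frac{6 \left(-2 + j\right)}{4} = \frac{-12 + 6 j}{4} = -3 + \frac{3 j}{2}$)
$V{\left(C \right)} = -3 + C$ ($V{\left(C \right)} = 5 + \left(-8 + C\right) = -3 + C$)
$V{\left(x \right)} \left(-1573 + E{\left(-2 \right)}\right) = \left(-3 + \frac{28}{3}\right) \left(-1573 + \left(-3 + \frac{3}{2} \left(-2\right)\right)\right) = \frac{19 \left(-1573 - 6\right)}{3} = \frac{19}{3} \left(-1579\right) = - \frac{30001}{3}$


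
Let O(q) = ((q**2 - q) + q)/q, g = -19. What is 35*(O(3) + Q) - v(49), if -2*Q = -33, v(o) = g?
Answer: 1403/2 ≈ 701.50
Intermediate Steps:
v(o) = -19
Q = 33/2 (Q = -1/2*(-33) = 33/2 ≈ 16.500)
O(q) = q (O(q) = q**2/q = q)
35*(O(3) + Q) - v(49) = 35*(3 + 33/2) - 1*(-19) = 35*(39/2) + 19 = 1365/2 + 19 = 1403/2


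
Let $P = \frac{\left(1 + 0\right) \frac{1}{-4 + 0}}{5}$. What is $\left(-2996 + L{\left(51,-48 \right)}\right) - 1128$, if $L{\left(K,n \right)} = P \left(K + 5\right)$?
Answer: $- \frac{20634}{5} \approx -4126.8$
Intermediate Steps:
$P = - \frac{1}{20}$ ($P = 1 \frac{1}{-4} \cdot \frac{1}{5} = 1 \left(- \frac{1}{4}\right) \frac{1}{5} = \left(- \frac{1}{4}\right) \frac{1}{5} = - \frac{1}{20} \approx -0.05$)
$L{\left(K,n \right)} = - \frac{1}{4} - \frac{K}{20}$ ($L{\left(K,n \right)} = - \frac{K + 5}{20} = - \frac{5 + K}{20} = - \frac{1}{4} - \frac{K}{20}$)
$\left(-2996 + L{\left(51,-48 \right)}\right) - 1128 = \left(-2996 - \frac{14}{5}\right) - 1128 = - \frac{14994}{5} - 1128 = - \frac{20634}{5}$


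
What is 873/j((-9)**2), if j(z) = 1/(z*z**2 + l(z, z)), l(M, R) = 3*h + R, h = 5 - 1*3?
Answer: 464023944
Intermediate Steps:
h = 2 (h = 5 - 3 = 2)
l(M, R) = 6 + R (l(M, R) = 3*2 + R = 6 + R)
j(z) = 1/(6 + z + z**3) (j(z) = 1/(z*z**2 + (6 + z)) = 1/(z**3 + (6 + z)) = 1/(6 + z + z**3))
873/j((-9)**2) = 873/(1/(6 + (-9)**2 + ((-9)**2)**3)) = 873/(1/(6 + 81 + 81**3)) = 873/(1/(6 + 81 + 531441)) = 873/(1/531528) = 873*531528 = 464023944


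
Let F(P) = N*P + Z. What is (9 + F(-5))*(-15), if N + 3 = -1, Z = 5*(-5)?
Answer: -60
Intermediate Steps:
Z = -25
N = -4 (N = -3 - 1 = -4)
F(P) = -25 - 4*P (F(P) = -4*P - 25 = -25 - 4*P)
(9 + F(-5))*(-15) = (9 + (-25 - 4*(-5)))*(-15) = (9 + (-25 + 20))*(-15) = (9 - 5)*(-15) = 4*(-15) = -60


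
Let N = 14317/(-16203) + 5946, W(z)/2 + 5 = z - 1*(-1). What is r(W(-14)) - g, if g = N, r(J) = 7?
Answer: -96215300/16203 ≈ -5938.1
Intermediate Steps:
W(z) = -8 + 2*z (W(z) = -10 + 2*(z - 1*(-1)) = -10 + 2*(z + 1) = -10 + 2*(1 + z) = -10 + (2 + 2*z) = -8 + 2*z)
N = 96328721/16203 (N = 14317*(-1/16203) + 5946 = -14317/16203 + 5946 = 96328721/16203 ≈ 5945.1)
g = 96328721/16203 ≈ 5945.1
r(W(-14)) - g = 7 - 1*96328721/16203 = 7 - 96328721/16203 = -96215300/16203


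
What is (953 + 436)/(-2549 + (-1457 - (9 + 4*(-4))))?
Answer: -463/1333 ≈ -0.34734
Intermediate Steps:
(953 + 436)/(-2549 + (-1457 - (9 + 4*(-4)))) = 1389/(-2549 + (-1457 - (9 - 16))) = 1389/(-2549 + (-1457 - 1*(-7))) = 1389/(-2549 + (-1457 + 7)) = 1389/(-2549 - 1450) = 1389/(-3999) = 1389*(-1/3999) = -463/1333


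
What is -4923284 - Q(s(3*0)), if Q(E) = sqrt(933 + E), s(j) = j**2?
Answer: -4923284 - sqrt(933) ≈ -4.9233e+6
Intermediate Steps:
-4923284 - Q(s(3*0)) = -4923284 - sqrt(933 + (3*0)**2) = -4923284 - sqrt(933 + 0**2) = -4923284 - sqrt(933 + 0) = -4923284 - sqrt(933)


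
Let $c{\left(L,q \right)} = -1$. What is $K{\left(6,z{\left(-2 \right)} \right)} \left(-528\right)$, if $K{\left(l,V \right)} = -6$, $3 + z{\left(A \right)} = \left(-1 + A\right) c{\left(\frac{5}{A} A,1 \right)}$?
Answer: $3168$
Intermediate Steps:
$z{\left(A \right)} = -2 - A$ ($z{\left(A \right)} = -3 + \left(-1 + A\right) \left(-1\right) = -3 - \left(-1 + A\right) = -2 - A$)
$K{\left(6,z{\left(-2 \right)} \right)} \left(-528\right) = \left(-6\right) \left(-528\right) = 3168$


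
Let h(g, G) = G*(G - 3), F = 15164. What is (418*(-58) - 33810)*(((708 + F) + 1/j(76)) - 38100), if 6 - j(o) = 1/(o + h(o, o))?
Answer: 43542461064120/33743 ≈ 1.2904e+9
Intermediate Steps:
h(g, G) = G*(-3 + G)
j(o) = 6 - 1/(o + o*(-3 + o))
(418*(-58) - 33810)*(((708 + F) + 1/j(76)) - 38100) = (418*(-58) - 33810)*(((708 + 15164) + 1/((-1 - 12*76 + 6*76²)/(76*(-2 + 76)))) - 38100) = (-24244 - 33810)*((15872 + 1/((1/76)*(-1 - 912 + 6*5776)/74)) - 38100) = -58054*((15872 + 1/((1/76)*(1/74)*(-1 - 912 + 34656))) - 38100) = -58054*((15872 + 1/((1/76)*(1/74)*33743)) - 38100) = -58054*((15872 + 1/(33743/5624)) - 38100) = -58054*((15872 + 5624/33743) - 38100) = -58054*(535574520/33743 - 38100) = -58054*(-750033780/33743) = 43542461064120/33743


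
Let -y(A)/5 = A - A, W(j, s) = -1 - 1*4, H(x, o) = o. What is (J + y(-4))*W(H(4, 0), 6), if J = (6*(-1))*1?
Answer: 30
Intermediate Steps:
W(j, s) = -5 (W(j, s) = -1 - 4 = -5)
y(A) = 0 (y(A) = -5*(A - A) = -5*0 = 0)
J = -6 (J = -6*1 = -6)
(J + y(-4))*W(H(4, 0), 6) = (-6 + 0)*(-5) = -6*(-5) = 30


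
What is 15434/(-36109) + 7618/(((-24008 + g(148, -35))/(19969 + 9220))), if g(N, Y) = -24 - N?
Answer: -308832134713/33581370 ≈ -9196.5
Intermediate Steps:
15434/(-36109) + 7618/(((-24008 + g(148, -35))/(19969 + 9220))) = 15434/(-36109) + 7618/(((-24008 + (-24 - 1*148))/(19969 + 9220))) = 15434*(-1/36109) + 7618/(((-24008 + (-24 - 148))/29189)) = -15434/36109 + 7618/(((-24008 - 172)*(1/29189))) = -15434/36109 + 7618/((-24180*1/29189)) = -15434/36109 + 7618/(-24180/29189) = -15434/36109 + 7618*(-29189/24180) = -15434/36109 - 8552377/930 = -308832134713/33581370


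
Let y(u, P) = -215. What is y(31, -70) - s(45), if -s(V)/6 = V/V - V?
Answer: -479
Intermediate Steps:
s(V) = -6 + 6*V (s(V) = -6*(V/V - V) = -6*(1 - V) = -6 + 6*V)
y(31, -70) - s(45) = -215 - (-6 + 6*45) = -215 - (-6 + 270) = -215 - 1*264 = -215 - 264 = -479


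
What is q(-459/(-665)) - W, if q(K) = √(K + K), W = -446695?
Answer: 446695 + 3*√67830/665 ≈ 4.4670e+5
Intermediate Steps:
q(K) = √2*√K (q(K) = √(2*K) = √2*√K)
q(-459/(-665)) - W = √2*√(-459/(-665)) - 1*(-446695) = √2*√(-459*(-1/665)) + 446695 = √2*√(459/665) + 446695 = √2*(3*√33915/665) + 446695 = 3*√67830/665 + 446695 = 446695 + 3*√67830/665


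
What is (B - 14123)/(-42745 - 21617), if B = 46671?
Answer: -16274/32181 ≈ -0.50570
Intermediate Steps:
(B - 14123)/(-42745 - 21617) = (46671 - 14123)/(-42745 - 21617) = 32548/(-64362) = 32548*(-1/64362) = -16274/32181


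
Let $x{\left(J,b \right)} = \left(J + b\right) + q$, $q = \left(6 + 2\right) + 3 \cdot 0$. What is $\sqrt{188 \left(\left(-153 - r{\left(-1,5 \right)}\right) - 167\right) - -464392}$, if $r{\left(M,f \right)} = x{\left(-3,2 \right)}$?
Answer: $2 \sqrt{100729} \approx 634.76$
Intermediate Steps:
$q = 8$ ($q = 8 + 0 = 8$)
$x{\left(J,b \right)} = 8 + J + b$ ($x{\left(J,b \right)} = \left(J + b\right) + 8 = 8 + J + b$)
$r{\left(M,f \right)} = 7$ ($r{\left(M,f \right)} = 8 - 3 + 2 = 7$)
$\sqrt{188 \left(\left(-153 - r{\left(-1,5 \right)}\right) - 167\right) - -464392} = \sqrt{188 \left(\left(-153 - 7\right) - 167\right) - -464392} = \sqrt{188 \left(\left(-153 - 7\right) - 167\right) + 464392} = \sqrt{188 \left(-160 - 167\right) + 464392} = \sqrt{188 \left(-327\right) + 464392} = \sqrt{-61476 + 464392} = \sqrt{402916} = 2 \sqrt{100729}$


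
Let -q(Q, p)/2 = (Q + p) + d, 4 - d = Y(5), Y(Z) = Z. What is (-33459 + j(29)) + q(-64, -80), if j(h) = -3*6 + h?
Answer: -33158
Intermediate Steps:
j(h) = -18 + h
d = -1 (d = 4 - 1*5 = 4 - 5 = -1)
q(Q, p) = 2 - 2*Q - 2*p (q(Q, p) = -2*((Q + p) - 1) = -2*(-1 + Q + p) = 2 - 2*Q - 2*p)
(-33459 + j(29)) + q(-64, -80) = (-33459 + (-18 + 29)) + (2 - 2*(-64) - 2*(-80)) = (-33459 + 11) + (2 + 128 + 160) = -33448 + 290 = -33158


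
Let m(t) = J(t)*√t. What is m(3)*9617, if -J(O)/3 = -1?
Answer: 28851*√3 ≈ 49971.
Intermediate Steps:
J(O) = 3 (J(O) = -3*(-1) = 3)
m(t) = 3*√t
m(3)*9617 = (3*√3)*9617 = 28851*√3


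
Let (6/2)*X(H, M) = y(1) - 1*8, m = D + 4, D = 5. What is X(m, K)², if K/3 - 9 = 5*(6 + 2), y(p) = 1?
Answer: 49/9 ≈ 5.4444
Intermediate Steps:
m = 9 (m = 5 + 4 = 9)
K = 147 (K = 27 + 3*(5*(6 + 2)) = 27 + 3*(5*8) = 27 + 3*40 = 27 + 120 = 147)
X(H, M) = -7/3 (X(H, M) = (1 - 1*8)/3 = (1 - 8)/3 = (⅓)*(-7) = -7/3)
X(m, K)² = (-7/3)² = 49/9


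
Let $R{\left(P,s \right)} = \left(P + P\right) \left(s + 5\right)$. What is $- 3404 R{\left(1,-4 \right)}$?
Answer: $-6808$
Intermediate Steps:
$R{\left(P,s \right)} = 2 P \left(5 + s\right)$
$- 3404 R{\left(1,-4 \right)} = - 3404 \cdot 2 \cdot 1 \left(5 - 4\right) = - 3404 \cdot 2 \cdot 1 \cdot 1 = \left(-3404\right) 2 = -6808$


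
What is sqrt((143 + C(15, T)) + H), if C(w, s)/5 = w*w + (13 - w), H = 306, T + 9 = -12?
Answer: 2*sqrt(391) ≈ 39.547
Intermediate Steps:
T = -21 (T = -9 - 12 = -21)
C(w, s) = 65 - 5*w + 5*w**2 (C(w, s) = 5*(w*w + (13 - w)) = 5*(w**2 + (13 - w)) = 5*(13 + w**2 - w) = 65 - 5*w + 5*w**2)
sqrt((143 + C(15, T)) + H) = sqrt((143 + (65 - 5*15 + 5*15**2)) + 306) = sqrt((143 + (65 - 75 + 5*225)) + 306) = sqrt((143 + (65 - 75 + 1125)) + 306) = sqrt((143 + 1115) + 306) = sqrt(1258 + 306) = sqrt(1564) = 2*sqrt(391)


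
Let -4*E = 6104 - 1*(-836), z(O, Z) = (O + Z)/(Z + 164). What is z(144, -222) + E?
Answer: -50276/29 ≈ -1733.7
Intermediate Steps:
z(O, Z) = (O + Z)/(164 + Z)
E = -1735 (E = -(6104 - 1*(-836))/4 = -(6104 + 836)/4 = -1/4*6940 = -1735)
z(144, -222) + E = (144 - 222)/(164 - 222) - 1735 = -78/(-58) - 1735 = -1/58*(-78) - 1735 = 39/29 - 1735 = -50276/29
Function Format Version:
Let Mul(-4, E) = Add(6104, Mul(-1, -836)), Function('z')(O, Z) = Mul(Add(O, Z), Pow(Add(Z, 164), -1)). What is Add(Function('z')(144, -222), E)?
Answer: Rational(-50276, 29) ≈ -1733.7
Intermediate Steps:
Function('z')(O, Z) = Mul(Pow(Add(164, Z), -1), Add(O, Z)) (Function('z')(O, Z) = Mul(Add(O, Z), Pow(Add(164, Z), -1)) = Mul(Pow(Add(164, Z), -1), Add(O, Z)))
E = -1735 (E = Mul(Rational(-1, 4), Add(6104, Mul(-1, -836))) = Mul(Rational(-1, 4), Add(6104, 836)) = Mul(Rational(-1, 4), 6940) = -1735)
Add(Function('z')(144, -222), E) = Add(Mul(Pow(Add(164, -222), -1), Add(144, -222)), -1735) = Add(Mul(Pow(-58, -1), -78), -1735) = Add(Mul(Rational(-1, 58), -78), -1735) = Add(Rational(39, 29), -1735) = Rational(-50276, 29)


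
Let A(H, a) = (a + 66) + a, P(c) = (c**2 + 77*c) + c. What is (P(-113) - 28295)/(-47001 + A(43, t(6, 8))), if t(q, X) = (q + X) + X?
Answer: 24340/46891 ≈ 0.51908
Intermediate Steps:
t(q, X) = q + 2*X (t(q, X) = (X + q) + X = q + 2*X)
P(c) = c**2 + 78*c
A(H, a) = 66 + 2*a (A(H, a) = (66 + a) + a = 66 + 2*a)
(P(-113) - 28295)/(-47001 + A(43, t(6, 8))) = (-113*(78 - 113) - 28295)/(-47001 + (66 + 2*(6 + 2*8))) = (-113*(-35) - 28295)/(-47001 + (66 + 2*(6 + 16))) = (3955 - 28295)/(-47001 + (66 + 2*22)) = -24340/(-47001 + (66 + 44)) = -24340/(-47001 + 110) = -24340/(-46891) = -24340*(-1/46891) = 24340/46891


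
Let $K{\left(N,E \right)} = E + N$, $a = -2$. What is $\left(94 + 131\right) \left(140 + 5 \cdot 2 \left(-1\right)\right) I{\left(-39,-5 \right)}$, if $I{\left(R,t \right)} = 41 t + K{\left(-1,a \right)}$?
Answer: $-6084000$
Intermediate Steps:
$I{\left(R,t \right)} = -3 + 41 t$ ($I{\left(R,t \right)} = 41 t - 3 = -3 + 41 t$)
$\left(94 + 131\right) \left(140 + 5 \cdot 2 \left(-1\right)\right) I{\left(-39,-5 \right)} = \left(94 + 131\right) \left(140 + 5 \cdot 2 \left(-1\right)\right) \left(-3 + 41 \left(-5\right)\right) = 225 \left(140 + 10 \left(-1\right)\right) \left(-3 - 205\right) = 225 \left(140 - 10\right) \left(-208\right) = 225 \cdot 130 \left(-208\right) = 29250 \left(-208\right) = -6084000$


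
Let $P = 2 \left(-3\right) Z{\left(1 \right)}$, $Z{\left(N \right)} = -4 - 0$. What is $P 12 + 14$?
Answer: $302$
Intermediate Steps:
$Z{\left(N \right)} = -4$ ($Z{\left(N \right)} = -4 + 0 = -4$)
$P = 24$ ($P = 2 \left(-3\right) \left(-4\right) = \left(-6\right) \left(-4\right) = 24$)
$P 12 + 14 = 24 \cdot 12 + 14 = 288 + 14 = 302$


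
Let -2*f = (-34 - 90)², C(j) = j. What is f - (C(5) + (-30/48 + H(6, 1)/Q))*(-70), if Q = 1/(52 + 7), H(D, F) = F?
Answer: -13007/4 ≈ -3251.8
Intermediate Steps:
Q = 1/59 ≈ 0.016949
f = -7688 (f = -(-34 - 90)²/2 = -½*(-124)² = -½*15376 = -7688)
f - (C(5) + (-30/48 + H(6, 1)/Q))*(-70) = -7688 - (5 + (-30/48 + 1/(1/59)))*(-70) = -7688 - (5 + (-30*1/48 + 1*59))*(-70) = -7688 - (5 + (-5/8 + 59))*(-70) = -7688 - (5 + 467/8)*(-70) = -7688 - 507*(-70)/8 = -7688 - 1*(-17745/4) = -7688 + 17745/4 = -13007/4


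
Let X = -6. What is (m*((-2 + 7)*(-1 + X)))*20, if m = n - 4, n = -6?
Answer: 7000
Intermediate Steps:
m = -10 (m = -6 - 4 = -10)
(m*((-2 + 7)*(-1 + X)))*20 = -10*(-2 + 7)*(-1 - 6)*20 = -50*(-7)*20 = -10*(-35)*20 = 350*20 = 7000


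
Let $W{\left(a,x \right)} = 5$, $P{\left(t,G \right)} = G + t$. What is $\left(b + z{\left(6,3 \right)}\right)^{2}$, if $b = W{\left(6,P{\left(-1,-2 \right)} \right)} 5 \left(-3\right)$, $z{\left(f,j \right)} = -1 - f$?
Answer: $6724$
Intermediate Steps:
$b = -75$ ($b = 5 \cdot 5 \left(-3\right) = 25 \left(-3\right) = -75$)
$\left(b + z{\left(6,3 \right)}\right)^{2} = \left(-75 - 7\right)^{2} = \left(-82\right)^{2} = 6724$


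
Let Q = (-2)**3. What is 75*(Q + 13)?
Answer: 375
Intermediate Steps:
Q = -8
75*(Q + 13) = 75*(-8 + 13) = 75*5 = 375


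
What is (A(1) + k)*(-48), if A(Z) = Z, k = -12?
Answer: 528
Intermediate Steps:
(A(1) + k)*(-48) = (1 - 12)*(-48) = -11*(-48) = 528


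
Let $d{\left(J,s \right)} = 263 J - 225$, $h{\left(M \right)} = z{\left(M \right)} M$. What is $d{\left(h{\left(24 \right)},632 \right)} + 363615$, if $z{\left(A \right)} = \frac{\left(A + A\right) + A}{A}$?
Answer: $382326$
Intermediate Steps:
$z{\left(A \right)} = 3$ ($z{\left(A \right)} = \frac{2 A + A}{A} = \frac{3 A}{A} = 3$)
$h{\left(M \right)} = 3 M$
$d{\left(J,s \right)} = -225 + 263 J$
$d{\left(h{\left(24 \right)},632 \right)} + 363615 = \left(-225 + 263 \cdot 3 \cdot 24\right) + 363615 = \left(-225 + 263 \cdot 72\right) + 363615 = \left(-225 + 18936\right) + 363615 = 18711 + 363615 = 382326$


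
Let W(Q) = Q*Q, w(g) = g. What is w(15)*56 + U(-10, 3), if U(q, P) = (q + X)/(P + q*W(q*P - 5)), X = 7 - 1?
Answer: 10287484/12247 ≈ 840.00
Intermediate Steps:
X = 6
W(Q) = Q²
U(q, P) = (6 + q)/(P + q*(-5 + P*q)²) (U(q, P) = (q + 6)/(P + q*(q*P - 5)²) = (6 + q)/(P + q*(P*q - 5)²) = (6 + q)/(P + q*(-5 + P*q)²))
w(15)*56 + U(-10, 3) = 15*56 + (6 - 10)/(3 - 10*(-5 + 3*(-10))²) = 840 - 4/(3 - 10*(-5 - 30)²) = 840 - 4/(3 - 10*(-35)²) = 840 - 4/(3 - 10*1225) = 840 - 4/(3 - 12250) = 840 - 4/(-12247) = 840 - 1/12247*(-4) = 840 + 4/12247 = 10287484/12247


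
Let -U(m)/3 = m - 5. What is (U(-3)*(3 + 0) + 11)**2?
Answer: 6889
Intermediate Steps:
U(m) = 15 - 3*m (U(m) = -3*(m - 5) = -3*(-5 + m) = 15 - 3*m)
(U(-3)*(3 + 0) + 11)**2 = ((15 - 3*(-3))*(3 + 0) + 11)**2 = ((15 + 9)*3 + 11)**2 = (24*3 + 11)**2 = (72 + 11)**2 = 83**2 = 6889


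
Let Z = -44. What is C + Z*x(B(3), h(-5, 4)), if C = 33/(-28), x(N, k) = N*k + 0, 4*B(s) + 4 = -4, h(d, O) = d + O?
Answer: -2497/28 ≈ -89.179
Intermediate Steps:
h(d, O) = O + d
B(s) = -2 (B(s) = -1 + (¼)*(-4) = -1 - 1 = -2)
x(N, k) = N*k
C = -33/28 (C = 33*(-1/28) = -33/28 ≈ -1.1786)
C + Z*x(B(3), h(-5, 4)) = -33/28 - (-88)*(4 - 5) = -33/28 - (-88)*(-1) = -33/28 - 44*2 = -33/28 - 88 = -2497/28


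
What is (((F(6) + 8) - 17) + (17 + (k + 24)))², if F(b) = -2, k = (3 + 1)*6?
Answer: 2916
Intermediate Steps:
k = 24 (k = 4*6 = 24)
(((F(6) + 8) - 17) + (17 + (k + 24)))² = (((-2 + 8) - 17) + (17 + (24 + 24)))² = ((6 - 17) + (17 + 48))² = (-11 + 65)² = 54² = 2916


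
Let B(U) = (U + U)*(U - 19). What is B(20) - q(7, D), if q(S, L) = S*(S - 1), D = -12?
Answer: -2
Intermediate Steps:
q(S, L) = S*(-1 + S)
B(U) = 2*U*(-19 + U) (B(U) = (2*U)*(-19 + U) = 2*U*(-19 + U))
B(20) - q(7, D) = 2*20*(-19 + 20) - 7*(-1 + 7) = 2*20*1 - 7*6 = 40 - 1*42 = 40 - 42 = -2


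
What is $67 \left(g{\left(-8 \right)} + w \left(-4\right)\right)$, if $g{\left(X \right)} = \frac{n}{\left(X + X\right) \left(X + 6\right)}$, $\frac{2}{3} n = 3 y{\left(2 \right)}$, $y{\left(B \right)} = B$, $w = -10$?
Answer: $\frac{86363}{32} \approx 2698.8$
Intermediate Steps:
$n = 9$ ($n = \frac{3 \cdot 3 \cdot 2}{2} = \frac{3}{2} \cdot 6 = 9$)
$g{\left(X \right)} = \frac{9}{2 X \left(6 + X\right)}$ ($g{\left(X \right)} = \frac{9}{\left(X + X\right) \left(X + 6\right)} = \frac{9}{2 X \left(6 + X\right)}$)
$67 \left(g{\left(-8 \right)} + w \left(-4\right)\right) = 67 \left(\frac{9}{2 \left(-8\right) \left(6 - 8\right)} - -40\right) = 67 \left(\frac{9}{2} \left(- \frac{1}{8}\right) \frac{1}{-2} + 40\right) = 67 \left(\frac{9}{2} \left(- \frac{1}{8}\right) \left(- \frac{1}{2}\right) + 40\right) = 67 \left(\frac{9}{32} + 40\right) = 67 \cdot \frac{1289}{32} = \frac{86363}{32}$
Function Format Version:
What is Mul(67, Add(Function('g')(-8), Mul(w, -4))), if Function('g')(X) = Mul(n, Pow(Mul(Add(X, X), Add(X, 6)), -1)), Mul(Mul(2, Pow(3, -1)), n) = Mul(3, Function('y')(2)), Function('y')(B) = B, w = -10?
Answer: Rational(86363, 32) ≈ 2698.8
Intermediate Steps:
n = 9 (n = Mul(Rational(3, 2), Mul(3, 2)) = Mul(Rational(3, 2), 6) = 9)
Function('g')(X) = Mul(Rational(9, 2), Pow(X, -1), Pow(Add(6, X), -1)) (Function('g')(X) = Mul(9, Pow(Mul(Add(X, X), Add(X, 6)), -1)) = Mul(9, Pow(Mul(Mul(2, X), Add(6, X)), -1)) = Mul(9, Pow(Mul(2, X, Add(6, X)), -1)) = Mul(9, Mul(Rational(1, 2), Pow(X, -1), Pow(Add(6, X), -1))) = Mul(Rational(9, 2), Pow(X, -1), Pow(Add(6, X), -1)))
Mul(67, Add(Function('g')(-8), Mul(w, -4))) = Mul(67, Add(Mul(Rational(9, 2), Pow(-8, -1), Pow(Add(6, -8), -1)), Mul(-10, -4))) = Mul(67, Add(Mul(Rational(9, 2), Rational(-1, 8), Pow(-2, -1)), 40)) = Mul(67, Add(Mul(Rational(9, 2), Rational(-1, 8), Rational(-1, 2)), 40)) = Mul(67, Add(Rational(9, 32), 40)) = Mul(67, Rational(1289, 32)) = Rational(86363, 32)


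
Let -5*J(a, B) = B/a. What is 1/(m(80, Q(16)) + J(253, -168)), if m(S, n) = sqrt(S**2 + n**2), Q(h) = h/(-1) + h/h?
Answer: -212520/10601462401 + 8001125*sqrt(265)/10601462401 ≈ 0.012266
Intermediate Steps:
J(a, B) = -B/(5*a)
Q(h) = 1 - h (Q(h) = h*(-1) + 1 = -h + 1 = 1 - h)
1/(m(80, Q(16)) + J(253, -168)) = 1/(sqrt(80**2 + (1 - 1*16)**2) - 1/5*(-168)/253) = 1/(sqrt(6400 + (1 - 16)**2) - 1/5*(-168)*1/253) = 1/(sqrt(6400 + (-15)**2) + 168/1265) = 1/(sqrt(6400 + 225) + 168/1265) = 1/(sqrt(6625) + 168/1265) = 1/(5*sqrt(265) + 168/1265) = 1/(168/1265 + 5*sqrt(265))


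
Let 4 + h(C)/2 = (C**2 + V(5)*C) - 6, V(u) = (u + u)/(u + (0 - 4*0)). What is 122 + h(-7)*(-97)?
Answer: -4728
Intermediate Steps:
V(u) = 2 (V(u) = (2*u)/(u + (0 + 0)) = (2*u)/(u + 0) = (2*u)/u = 2)
h(C) = -20 + 2*C**2 + 4*C (h(C) = -8 + 2*((C**2 + 2*C) - 6) = -8 + 2*(-6 + C**2 + 2*C) = -8 + (-12 + 2*C**2 + 4*C) = -20 + 2*C**2 + 4*C)
122 + h(-7)*(-97) = 122 + (-20 + 2*(-7)**2 + 4*(-7))*(-97) = 122 + (-20 + 2*49 - 28)*(-97) = 122 + (-20 + 98 - 28)*(-97) = 122 + 50*(-97) = 122 - 4850 = -4728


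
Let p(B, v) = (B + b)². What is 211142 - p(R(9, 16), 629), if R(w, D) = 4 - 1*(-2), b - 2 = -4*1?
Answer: 211126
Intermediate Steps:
b = -2 (b = 2 - 4*1 = 2 - 4 = -2)
R(w, D) = 6 (R(w, D) = 4 + 2 = 6)
p(B, v) = (-2 + B)² (p(B, v) = (B - 2)² = (-2 + B)²)
211142 - p(R(9, 16), 629) = 211142 - (-2 + 6)² = 211142 - 1*4² = 211142 - 1*16 = 211142 - 16 = 211126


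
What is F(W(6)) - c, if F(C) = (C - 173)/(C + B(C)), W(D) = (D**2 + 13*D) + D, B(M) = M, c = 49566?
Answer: -11895893/240 ≈ -49566.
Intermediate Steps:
W(D) = D**2 + 14*D
F(C) = (-173 + C)/(2*C) (F(C) = (C - 173)/(C + C) = (-173 + C)/((2*C)) = (-173 + C)*(1/(2*C)) = (-173 + C)/(2*C))
F(W(6)) - c = (-173 + 6*(14 + 6))/(2*((6*(14 + 6)))) - 1*49566 = (-173 + 6*20)/(2*((6*20))) - 49566 = (1/2)*(-173 + 120)/120 - 49566 = (1/2)*(1/120)*(-53) - 49566 = -53/240 - 49566 = -11895893/240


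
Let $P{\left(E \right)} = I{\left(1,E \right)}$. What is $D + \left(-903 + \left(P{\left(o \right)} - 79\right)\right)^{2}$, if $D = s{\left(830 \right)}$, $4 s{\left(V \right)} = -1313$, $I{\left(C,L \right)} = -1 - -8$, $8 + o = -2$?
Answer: $\frac{3801187}{4} \approx 9.503 \cdot 10^{5}$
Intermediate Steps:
$o = -10$ ($o = -8 - 2 = -10$)
$I{\left(C,L \right)} = 7$ ($I{\left(C,L \right)} = -1 + 8 = 7$)
$s{\left(V \right)} = - \frac{1313}{4}$ ($s{\left(V \right)} = \frac{1}{4} \left(-1313\right) = - \frac{1313}{4}$)
$P{\left(E \right)} = 7$
$D = - \frac{1313}{4} \approx -328.25$
$D + \left(-903 + \left(P{\left(o \right)} - 79\right)\right)^{2} = - \frac{1313}{4} + \left(-903 + \left(7 - 79\right)\right)^{2} = - \frac{1313}{4} + \left(-903 - 72\right)^{2} = - \frac{1313}{4} + \left(-975\right)^{2} = - \frac{1313}{4} + 950625 = \frac{3801187}{4}$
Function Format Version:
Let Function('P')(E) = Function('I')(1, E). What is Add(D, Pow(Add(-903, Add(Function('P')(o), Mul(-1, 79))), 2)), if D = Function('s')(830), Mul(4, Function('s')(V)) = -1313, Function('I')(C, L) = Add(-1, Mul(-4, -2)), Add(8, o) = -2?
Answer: Rational(3801187, 4) ≈ 9.5030e+5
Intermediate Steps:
o = -10 (o = Add(-8, -2) = -10)
Function('I')(C, L) = 7 (Function('I')(C, L) = Add(-1, 8) = 7)
Function('s')(V) = Rational(-1313, 4) (Function('s')(V) = Mul(Rational(1, 4), -1313) = Rational(-1313, 4))
Function('P')(E) = 7
D = Rational(-1313, 4) ≈ -328.25
Add(D, Pow(Add(-903, Add(Function('P')(o), Mul(-1, 79))), 2)) = Add(Rational(-1313, 4), Pow(Add(-903, Add(7, Mul(-1, 79))), 2)) = Add(Rational(-1313, 4), Pow(Add(-903, Add(7, -79)), 2)) = Add(Rational(-1313, 4), Pow(Add(-903, -72), 2)) = Add(Rational(-1313, 4), Pow(-975, 2)) = Add(Rational(-1313, 4), 950625) = Rational(3801187, 4)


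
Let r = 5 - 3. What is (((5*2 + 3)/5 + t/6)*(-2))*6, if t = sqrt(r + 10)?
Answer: -156/5 - 4*sqrt(3) ≈ -38.128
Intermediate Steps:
r = 2
t = 2*sqrt(3) (t = sqrt(2 + 10) = sqrt(12) = 2*sqrt(3) ≈ 3.4641)
(((5*2 + 3)/5 + t/6)*(-2))*6 = (((5*2 + 3)/5 + (2*sqrt(3))/6)*(-2))*6 = (((10 + 3)*(1/5) + (2*sqrt(3))*(1/6))*(-2))*6 = ((13*(1/5) + sqrt(3)/3)*(-2))*6 = ((13/5 + sqrt(3)/3)*(-2))*6 = (-26/5 - 2*sqrt(3)/3)*6 = -156/5 - 4*sqrt(3)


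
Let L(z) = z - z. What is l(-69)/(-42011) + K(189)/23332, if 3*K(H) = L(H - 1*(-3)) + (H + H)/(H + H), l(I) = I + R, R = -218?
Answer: 20130863/2940601956 ≈ 0.0068458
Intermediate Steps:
l(I) = -218 + I (l(I) = I - 218 = -218 + I)
L(z) = 0
K(H) = 1/3 (K(H) = (0 + (H + H)/(H + H))/3 = (0 + (2*H)/((2*H)))/3 = (0 + (2*H)*(1/(2*H)))/3 = (0 + 1)/3 = (1/3)*1 = 1/3)
l(-69)/(-42011) + K(189)/23332 = (-218 - 69)/(-42011) + (1/3)/23332 = -287*(-1/42011) + (1/3)*(1/23332) = 287/42011 + 1/69996 = 20130863/2940601956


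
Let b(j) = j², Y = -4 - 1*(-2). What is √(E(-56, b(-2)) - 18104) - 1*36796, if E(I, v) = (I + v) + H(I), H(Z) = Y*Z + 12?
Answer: -36796 + 28*I*√23 ≈ -36796.0 + 134.28*I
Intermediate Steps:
Y = -2 (Y = -4 + 2 = -2)
H(Z) = 12 - 2*Z (H(Z) = -2*Z + 12 = 12 - 2*Z)
E(I, v) = 12 + v - I (E(I, v) = (I + v) + (12 - 2*I) = 12 + v - I)
√(E(-56, b(-2)) - 18104) - 1*36796 = √((12 + (-2)² - 1*(-56)) - 18104) - 1*36796 = √((12 + 4 + 56) - 18104) - 36796 = √(72 - 18104) - 36796 = √(-18032) - 36796 = 28*I*√23 - 36796 = -36796 + 28*I*√23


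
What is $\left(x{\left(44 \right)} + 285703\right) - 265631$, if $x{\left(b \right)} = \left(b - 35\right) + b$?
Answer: $20125$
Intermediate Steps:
$x{\left(b \right)} = -35 + 2 b$ ($x{\left(b \right)} = \left(-35 + b\right) + b = -35 + 2 b$)
$\left(x{\left(44 \right)} + 285703\right) - 265631 = \left(\left(-35 + 2 \cdot 44\right) + 285703\right) - 265631 = \left(\left(-35 + 88\right) + 285703\right) - 265631 = \left(53 + 285703\right) - 265631 = 285756 - 265631 = 20125$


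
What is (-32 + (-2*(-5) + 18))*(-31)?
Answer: 124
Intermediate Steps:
(-32 + (-2*(-5) + 18))*(-31) = (-32 + (10 + 18))*(-31) = (-32 + 28)*(-31) = -4*(-31) = 124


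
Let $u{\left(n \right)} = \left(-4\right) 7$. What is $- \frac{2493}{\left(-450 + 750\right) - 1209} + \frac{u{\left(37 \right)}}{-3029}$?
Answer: $\frac{841861}{305929} \approx 2.7518$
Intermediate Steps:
$u{\left(n \right)} = -28$
$- \frac{2493}{\left(-450 + 750\right) - 1209} + \frac{u{\left(37 \right)}}{-3029} = - \frac{2493}{\left(-450 + 750\right) - 1209} - \frac{28}{-3029} = - \frac{2493}{300 - 1209} - - \frac{28}{3029} = - \frac{2493}{-909} + \frac{28}{3029} = \left(-2493\right) \left(- \frac{1}{909}\right) + \frac{28}{3029} = \frac{277}{101} + \frac{28}{3029} = \frac{841861}{305929}$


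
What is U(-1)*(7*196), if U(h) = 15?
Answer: 20580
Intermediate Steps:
U(-1)*(7*196) = 15*(7*196) = 15*1372 = 20580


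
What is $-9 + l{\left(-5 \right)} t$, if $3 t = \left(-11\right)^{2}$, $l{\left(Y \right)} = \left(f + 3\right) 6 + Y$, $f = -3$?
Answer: $- \frac{632}{3} \approx -210.67$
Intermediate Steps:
$l{\left(Y \right)} = Y$ ($l{\left(Y \right)} = \left(-3 + 3\right) 6 + Y = 0 \cdot 6 + Y = 0 + Y = Y$)
$t = \frac{121}{3}$ ($t = \frac{\left(-11\right)^{2}}{3} = \frac{1}{3} \cdot 121 = \frac{121}{3} \approx 40.333$)
$-9 + l{\left(-5 \right)} t = -9 - \frac{605}{3} = - \frac{632}{3}$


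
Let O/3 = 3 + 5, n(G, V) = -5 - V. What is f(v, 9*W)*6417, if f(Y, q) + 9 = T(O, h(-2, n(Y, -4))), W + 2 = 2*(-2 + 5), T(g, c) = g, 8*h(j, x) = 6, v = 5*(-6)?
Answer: 96255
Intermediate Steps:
v = -30
h(j, x) = 3/4 (h(j, x) = (1/8)*6 = 3/4)
O = 24 (O = 3*(3 + 5) = 3*8 = 24)
W = 4 (W = -2 + 2*(-2 + 5) = -2 + 2*3 = -2 + 6 = 4)
f(Y, q) = 15 (f(Y, q) = -9 + 24 = 15)
f(v, 9*W)*6417 = 15*6417 = 96255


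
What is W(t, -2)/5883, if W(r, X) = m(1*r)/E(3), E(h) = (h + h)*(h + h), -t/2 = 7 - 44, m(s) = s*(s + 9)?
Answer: 83/2862 ≈ 0.029001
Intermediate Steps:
m(s) = s*(9 + s)
t = 74 (t = -2*(7 - 44) = -2*(-37) = 74)
E(h) = 4*h² (E(h) = (2*h)*(2*h) = 4*h²)
W(r, X) = r*(9 + r)/36 (W(r, X) = ((1*r)*(9 + 1*r))/((4*3²)) = (r*(9 + r))/((4*9)) = (r*(9 + r))/36 = (r*(9 + r))*(1/36) = r*(9 + r)/36)
W(t, -2)/5883 = ((1/36)*74*(9 + 74))/5883 = ((1/36)*74*83)*(1/5883) = (3071/18)*(1/5883) = 83/2862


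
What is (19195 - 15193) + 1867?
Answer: 5869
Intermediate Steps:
(19195 - 15193) + 1867 = 4002 + 1867 = 5869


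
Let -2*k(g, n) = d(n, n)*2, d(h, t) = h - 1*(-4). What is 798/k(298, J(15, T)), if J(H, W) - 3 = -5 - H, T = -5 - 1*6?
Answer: 798/13 ≈ 61.385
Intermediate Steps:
d(h, t) = 4 + h (d(h, t) = h + 4 = 4 + h)
T = -11 (T = -5 - 6 = -11)
J(H, W) = -2 - H (J(H, W) = 3 + (-5 - H) = -2 - H)
k(g, n) = -4 - n (k(g, n) = -(4 + n)*2/2 = -(8 + 2*n)/2 = -4 - n)
798/k(298, J(15, T)) = 798/(-4 - (-2 - 1*15)) = 798/(-4 - (-2 - 15)) = 798/(-4 - 1*(-17)) = 798/(-4 + 17) = 798/13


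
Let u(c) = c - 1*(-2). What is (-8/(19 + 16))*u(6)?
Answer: -64/35 ≈ -1.8286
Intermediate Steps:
u(c) = 2 + c (u(c) = c + 2 = 2 + c)
(-8/(19 + 16))*u(6) = (-8/(19 + 16))*(2 + 6) = (-8/35)*8 = ((1/35)*(-8))*8 = -8/35*8 = -64/35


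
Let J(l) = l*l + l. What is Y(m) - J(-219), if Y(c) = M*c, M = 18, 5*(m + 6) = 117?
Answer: -237144/5 ≈ -47429.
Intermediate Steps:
m = 87/5 (m = -6 + (⅕)*117 = -6 + 117/5 = 87/5 ≈ 17.400)
J(l) = l + l² (J(l) = l² + l = l + l²)
Y(c) = 18*c
Y(m) - J(-219) = 18*(87/5) - (-219)*(1 - 219) = 1566/5 - (-219)*(-218) = 1566/5 - 1*47742 = 1566/5 - 47742 = -237144/5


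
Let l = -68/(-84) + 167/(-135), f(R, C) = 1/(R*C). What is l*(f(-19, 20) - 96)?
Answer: 3684581/89775 ≈ 41.042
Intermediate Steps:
f(R, C) = 1/(C*R)
l = -404/945 (l = -68*(-1/84) + 167*(-1/135) = 17/21 - 167/135 = -404/945 ≈ -0.42751)
l*(f(-19, 20) - 96) = -404*(1/(20*(-19)) - 96)/945 = -404*((1/20)*(-1/19) - 96)/945 = -404*(-1/380 - 96)/945 = -404/945*(-36481/380) = 3684581/89775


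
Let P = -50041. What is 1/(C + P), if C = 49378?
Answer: -1/663 ≈ -0.0015083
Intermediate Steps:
1/(C + P) = 1/(49378 - 50041) = 1/(-663) = -1/663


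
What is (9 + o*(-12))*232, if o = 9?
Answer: -22968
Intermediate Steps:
(9 + o*(-12))*232 = (9 + 9*(-12))*232 = (9 - 108)*232 = -99*232 = -22968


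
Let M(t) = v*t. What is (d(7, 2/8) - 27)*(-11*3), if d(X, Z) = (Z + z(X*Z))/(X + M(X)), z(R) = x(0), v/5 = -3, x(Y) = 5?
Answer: 49995/56 ≈ 892.77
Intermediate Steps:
v = -15 (v = 5*(-3) = -15)
z(R) = 5
M(t) = -15*t
d(X, Z) = -(5 + Z)/(14*X) (d(X, Z) = (Z + 5)/(X - 15*X) = (5 + Z)/((-14*X)) = (5 + Z)*(-1/(14*X)) = -(5 + Z)/(14*X))
(d(7, 2/8) - 27)*(-11*3) = ((1/14)*(-5 - 2/8)/7 - 27)*(-11*3) = ((1/14)*(⅐)*(-5 - 2/8) - 27)*(-33) = ((1/14)*(⅐)*(-5 - 1*¼) - 27)*(-33) = ((1/14)*(⅐)*(-5 - ¼) - 27)*(-33) = ((1/14)*(⅐)*(-21/4) - 27)*(-33) = (-3/56 - 27)*(-33) = -1515/56*(-33) = 49995/56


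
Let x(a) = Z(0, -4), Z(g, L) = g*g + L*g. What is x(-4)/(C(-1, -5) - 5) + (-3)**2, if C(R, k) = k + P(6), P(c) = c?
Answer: 9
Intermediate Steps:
Z(g, L) = g**2 + L*g
C(R, k) = 6 + k (C(R, k) = k + 6 = 6 + k)
x(a) = 0 (x(a) = 0*(-4 + 0) = 0*(-4) = 0)
x(-4)/(C(-1, -5) - 5) + (-3)**2 = 0/((6 - 5) - 5) + (-3)**2 = 0/(1 - 5) + 9 = 0/(-4) + 9 = -1/4*0 + 9 = 0 + 9 = 9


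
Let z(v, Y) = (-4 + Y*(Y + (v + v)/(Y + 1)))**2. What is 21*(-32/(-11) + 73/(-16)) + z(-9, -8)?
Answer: 13107537/8624 ≈ 1519.9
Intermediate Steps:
z(v, Y) = (-4 + Y*(Y + 2*v/(1 + Y)))**2 (z(v, Y) = (-4 + Y*(Y + (2*v)/(1 + Y)))**2 = (-4 + Y*(Y + 2*v/(1 + Y)))**2)
21*(-32/(-11) + 73/(-16)) + z(-9, -8) = 21*(-32/(-11) + 73/(-16)) + (-4 + (-8)**2 + (-8)**3 - 4*(-8) + 2*(-8)*(-9))**2/(1 - 8)**2 = 21*(-32*(-1/11) + 73*(-1/16)) + (-4 + 64 - 512 + 32 + 144)**2/(-7)**2 = 21*(32/11 - 73/16) + (1/49)*(-276)**2 = 21*(-291/176) + (1/49)*76176 = -6111/176 + 76176/49 = 13107537/8624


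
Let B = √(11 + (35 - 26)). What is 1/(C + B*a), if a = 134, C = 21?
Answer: -21/358679 + 268*√5/358679 ≈ 0.0016122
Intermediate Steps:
B = 2*√5 (B = √(11 + 9) = √20 = 2*√5 ≈ 4.4721)
1/(C + B*a) = 1/(21 + (2*√5)*134) = 1/(21 + 268*√5)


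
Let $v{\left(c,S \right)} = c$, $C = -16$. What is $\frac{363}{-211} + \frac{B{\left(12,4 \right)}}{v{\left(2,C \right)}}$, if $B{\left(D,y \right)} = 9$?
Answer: $\frac{1173}{422} \approx 2.7796$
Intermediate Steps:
$\frac{363}{-211} + \frac{B{\left(12,4 \right)}}{v{\left(2,C \right)}} = \frac{363}{-211} + \frac{9}{2} = 363 \left(- \frac{1}{211}\right) + 9 \cdot \frac{1}{2} = - \frac{363}{211} + \frac{9}{2} = \frac{1173}{422}$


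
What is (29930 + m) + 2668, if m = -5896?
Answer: 26702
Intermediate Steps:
(29930 + m) + 2668 = (29930 - 5896) + 2668 = 24034 + 2668 = 26702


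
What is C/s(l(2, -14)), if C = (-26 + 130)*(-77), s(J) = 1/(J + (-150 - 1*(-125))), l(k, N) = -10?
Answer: 280280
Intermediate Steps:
s(J) = 1/(-25 + J) (s(J) = 1/(J + (-150 + 125)) = 1/(J - 25) = 1/(-25 + J))
C = -8008 (C = 104*(-77) = -8008)
C/s(l(2, -14)) = -8008/(1/(-25 - 10)) = -8008/(1/(-35)) = -8008/(-1/35) = -8008*(-35) = 280280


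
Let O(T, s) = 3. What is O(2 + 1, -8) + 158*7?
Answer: 1109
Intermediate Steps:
O(2 + 1, -8) + 158*7 = 3 + 158*7 = 3 + 1106 = 1109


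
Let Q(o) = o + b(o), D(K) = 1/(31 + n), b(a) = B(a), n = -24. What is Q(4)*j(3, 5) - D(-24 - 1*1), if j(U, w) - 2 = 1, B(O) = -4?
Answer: -1/7 ≈ -0.14286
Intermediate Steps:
j(U, w) = 3 (j(U, w) = 2 + 1 = 3)
b(a) = -4
D(K) = 1/7 (D(K) = 1/(31 - 24) = 1/7)
Q(o) = -4 + o (Q(o) = o - 4 = -4 + o)
Q(4)*j(3, 5) - D(-24 - 1*1) = (-4 + 4)*3 - 1*1/7 = 0*3 - 1/7 = 0 - 1/7 = -1/7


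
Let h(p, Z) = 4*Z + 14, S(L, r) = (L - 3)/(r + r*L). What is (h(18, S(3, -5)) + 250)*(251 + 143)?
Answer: 104016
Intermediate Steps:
S(L, r) = (-3 + L)/(r + L*r)
h(p, Z) = 14 + 4*Z
(h(18, S(3, -5)) + 250)*(251 + 143) = ((14 + 4*((-3 + 3)/((-5)*(1 + 3)))) + 250)*(251 + 143) = ((14 + 4*(-⅕*0/4)) + 250)*394 = ((14 + 4*(-⅕*¼*0)) + 250)*394 = ((14 + 4*0) + 250)*394 = ((14 + 0) + 250)*394 = (14 + 250)*394 = 264*394 = 104016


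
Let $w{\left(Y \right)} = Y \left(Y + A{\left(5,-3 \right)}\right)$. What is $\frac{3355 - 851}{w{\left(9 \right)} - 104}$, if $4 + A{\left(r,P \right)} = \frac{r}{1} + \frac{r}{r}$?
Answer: $- \frac{2504}{5} \approx -500.8$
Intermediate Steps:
$A{\left(r,P \right)} = -3 + r$ ($A{\left(r,P \right)} = -4 + \left(\frac{r}{1} + \frac{r}{r}\right) = -4 + \left(r 1 + 1\right) = -4 + \left(r + 1\right) = -4 + \left(1 + r\right) = -3 + r$)
$w{\left(Y \right)} = Y \left(2 + Y\right)$ ($w{\left(Y \right)} = Y \left(Y + \left(-3 + 5\right)\right) = Y \left(Y + 2\right) = Y \left(2 + Y\right)$)
$\frac{3355 - 851}{w{\left(9 \right)} - 104} = \frac{3355 - 851}{9 \left(2 + 9\right) - 104} = \frac{2504}{9 \cdot 11 - 104} = \frac{2504}{99 - 104} = \frac{2504}{-5} = 2504 \left(- \frac{1}{5}\right) = - \frac{2504}{5}$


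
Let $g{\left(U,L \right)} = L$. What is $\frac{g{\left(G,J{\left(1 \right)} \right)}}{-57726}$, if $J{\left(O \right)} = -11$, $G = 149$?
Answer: $\frac{11}{57726} \approx 0.00019056$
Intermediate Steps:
$\frac{g{\left(G,J{\left(1 \right)} \right)}}{-57726} = - \frac{11}{-57726} = \left(-11\right) \left(- \frac{1}{57726}\right) = \frac{11}{57726}$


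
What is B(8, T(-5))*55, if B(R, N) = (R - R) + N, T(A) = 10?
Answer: 550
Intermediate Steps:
B(R, N) = N (B(R, N) = 0 + N = N)
B(8, T(-5))*55 = 10*55 = 550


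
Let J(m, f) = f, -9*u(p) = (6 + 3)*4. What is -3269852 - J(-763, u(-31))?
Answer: -3269848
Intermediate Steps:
u(p) = -4 (u(p) = -(6 + 3)*4/9 = -4)
-3269852 - J(-763, u(-31)) = -3269852 - 1*(-4) = -3269852 + 4 = -3269848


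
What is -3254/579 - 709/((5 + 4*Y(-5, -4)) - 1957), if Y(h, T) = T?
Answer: -665929/126608 ≈ -5.2598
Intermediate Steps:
-3254/579 - 709/((5 + 4*Y(-5, -4)) - 1957) = -3254/579 - 709/((5 + 4*(-4)) - 1957) = -3254*1/579 - 709/((5 - 16) - 1957) = -3254/579 - 709/(-11 - 1957) = -3254/579 - 709/(-1968) = -3254/579 - 709*(-1/1968) = -3254/579 + 709/1968 = -665929/126608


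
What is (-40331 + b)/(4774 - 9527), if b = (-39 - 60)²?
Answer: 30530/4753 ≈ 6.4233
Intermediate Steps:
b = 9801 (b = (-99)² = 9801)
(-40331 + b)/(4774 - 9527) = (-40331 + 9801)/(4774 - 9527) = -30530/(-4753) = -30530*(-1/4753) = 30530/4753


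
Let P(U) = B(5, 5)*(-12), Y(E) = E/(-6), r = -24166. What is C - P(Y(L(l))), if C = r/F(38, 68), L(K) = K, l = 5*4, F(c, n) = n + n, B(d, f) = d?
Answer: -8003/68 ≈ -117.69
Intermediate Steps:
F(c, n) = 2*n
l = 20
Y(E) = -E/6 (Y(E) = E*(-1/6) = -E/6)
P(U) = -60 (P(U) = 5*(-12) = -60)
C = -12083/68 (C = -24166/(2*68) = -24166/136 = -24166*1/136 = -12083/68 ≈ -177.69)
C - P(Y(L(l))) = -12083/68 - 1*(-60) = -12083/68 + 60 = -8003/68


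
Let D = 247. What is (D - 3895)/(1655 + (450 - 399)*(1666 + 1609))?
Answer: -456/21085 ≈ -0.021627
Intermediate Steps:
(D - 3895)/(1655 + (450 - 399)*(1666 + 1609)) = (247 - 3895)/(1655 + (450 - 399)*(1666 + 1609)) = -3648/(1655 + 51*3275) = -3648/(1655 + 167025) = -3648/168680 = -3648*1/168680 = -456/21085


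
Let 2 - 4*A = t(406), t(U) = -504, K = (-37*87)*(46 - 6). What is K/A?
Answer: -257520/253 ≈ -1017.9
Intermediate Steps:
K = -128760 (K = -3219*40 = -128760)
A = 253/2 (A = ½ - ¼*(-504) = ½ + 126 = 253/2 ≈ 126.50)
K/A = -128760/253/2 = -128760*2/253 = -257520/253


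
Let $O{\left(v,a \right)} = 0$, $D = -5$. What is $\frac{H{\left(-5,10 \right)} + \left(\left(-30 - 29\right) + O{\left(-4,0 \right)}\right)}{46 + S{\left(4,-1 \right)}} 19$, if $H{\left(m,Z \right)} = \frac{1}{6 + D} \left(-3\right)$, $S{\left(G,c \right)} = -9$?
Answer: $- \frac{1178}{37} \approx -31.838$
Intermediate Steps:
$H{\left(m,Z \right)} = -3$ ($H{\left(m,Z \right)} = \frac{1}{6 - 5} \left(-3\right) = 1^{-1} \left(-3\right) = 1 \left(-3\right) = -3$)
$\frac{H{\left(-5,10 \right)} + \left(\left(-30 - 29\right) + O{\left(-4,0 \right)}\right)}{46 + S{\left(4,-1 \right)}} 19 = \frac{-3 + \left(\left(-30 - 29\right) + 0\right)}{46 - 9} \cdot 19 = \frac{-3 + \left(-59 + 0\right)}{37} \cdot 19 = \left(-3 - 59\right) \frac{1}{37} \cdot 19 = \left(-62\right) \frac{1}{37} \cdot 19 = \left(- \frac{62}{37}\right) 19 = - \frac{1178}{37}$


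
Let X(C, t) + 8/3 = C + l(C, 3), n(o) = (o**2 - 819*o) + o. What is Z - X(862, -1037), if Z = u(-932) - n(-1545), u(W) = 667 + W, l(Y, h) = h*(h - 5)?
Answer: -10955860/3 ≈ -3.6520e+6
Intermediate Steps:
l(Y, h) = h*(-5 + h)
n(o) = o**2 - 818*o
X(C, t) = -26/3 + C (X(C, t) = -8/3 + (C + 3*(-5 + 3)) = -8/3 + (C + 3*(-2)) = -8/3 + (C - 6) = -8/3 + (-6 + C) = -26/3 + C)
Z = -3651100 (Z = (667 - 932) - (-1545)*(-818 - 1545) = -265 - (-1545)*(-2363) = -265 - 1*3650835 = -265 - 3650835 = -3651100)
Z - X(862, -1037) = -3651100 - (-26/3 + 862) = -3651100 - 1*2560/3 = -3651100 - 2560/3 = -10955860/3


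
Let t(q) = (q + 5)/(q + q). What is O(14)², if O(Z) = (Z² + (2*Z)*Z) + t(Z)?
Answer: 271689289/784 ≈ 3.4654e+5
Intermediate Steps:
t(q) = (5 + q)/(2*q) (t(q) = (5 + q)/((2*q)) = (5 + q)*(1/(2*q)) = (5 + q)/(2*q))
O(Z) = 3*Z² + (5 + Z)/(2*Z) (O(Z) = (Z² + (2*Z)*Z) + (5 + Z)/(2*Z) = (Z² + 2*Z²) + (5 + Z)/(2*Z) = 3*Z² + (5 + Z)/(2*Z))
O(14)² = ((½)*(5 + 14 + 6*14³)/14)² = ((½)*(1/14)*(5 + 14 + 6*2744))² = ((½)*(1/14)*(5 + 14 + 16464))² = ((½)*(1/14)*16483)² = (16483/28)² = 271689289/784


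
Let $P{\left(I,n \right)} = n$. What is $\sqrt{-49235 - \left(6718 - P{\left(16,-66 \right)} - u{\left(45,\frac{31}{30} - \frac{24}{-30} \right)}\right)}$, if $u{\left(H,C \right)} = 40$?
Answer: $i \sqrt{55979} \approx 236.6 i$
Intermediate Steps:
$\sqrt{-49235 - \left(6718 - P{\left(16,-66 \right)} - u{\left(45,\frac{31}{30} - \frac{24}{-30} \right)}\right)} = \sqrt{-49235 + \left(\left(\left(\left(-2775 - 66\right) + 40\right) - 15943\right) + 12000\right)} = \sqrt{-49235 + \left(\left(\left(-2841 + 40\right) - 15943\right) + 12000\right)} = \sqrt{-49235 + \left(\left(-2801 - 15943\right) + 12000\right)} = \sqrt{-49235 + \left(-18744 + 12000\right)} = \sqrt{-49235 - 6744} = \sqrt{-55979} = i \sqrt{55979}$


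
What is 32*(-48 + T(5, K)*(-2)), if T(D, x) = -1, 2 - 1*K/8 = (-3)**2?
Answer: -1472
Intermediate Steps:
K = -56 (K = 16 - 8*(-3)**2 = 16 - 8*9 = 16 - 72 = -56)
32*(-48 + T(5, K)*(-2)) = 32*(-48 - 1*(-2)) = 32*(-48 + 2) = 32*(-46) = -1472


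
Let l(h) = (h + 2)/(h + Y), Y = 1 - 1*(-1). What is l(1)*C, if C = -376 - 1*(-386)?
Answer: 10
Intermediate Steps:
Y = 2 (Y = 1 + 1 = 2)
l(h) = 1 (l(h) = (h + 2)/(h + 2) = (2 + h)/(2 + h) = 1)
C = 10 (C = -376 + 386 = 10)
l(1)*C = 1*10 = 10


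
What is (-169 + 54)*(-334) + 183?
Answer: 38593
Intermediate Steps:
(-169 + 54)*(-334) + 183 = -115*(-334) + 183 = 38410 + 183 = 38593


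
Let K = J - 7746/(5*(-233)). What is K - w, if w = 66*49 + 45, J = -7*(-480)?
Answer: 102111/1165 ≈ 87.649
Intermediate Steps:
J = 3360
K = 3922146/1165 (K = 3360 - 7746/(5*(-233)) = 3360 - 7746/(-1165) = 3360 - 7746*(-1/1165) = 3360 + 7746/1165 = 3922146/1165 ≈ 3366.6)
w = 3279 (w = 3234 + 45 = 3279)
K - w = 3922146/1165 - 1*3279 = 3922146/1165 - 3279 = 102111/1165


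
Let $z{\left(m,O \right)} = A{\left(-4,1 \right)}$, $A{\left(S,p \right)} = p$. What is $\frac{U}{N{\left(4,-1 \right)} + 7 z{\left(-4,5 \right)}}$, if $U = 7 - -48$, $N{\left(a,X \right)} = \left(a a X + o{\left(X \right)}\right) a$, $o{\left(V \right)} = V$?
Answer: $- \frac{55}{61} \approx -0.90164$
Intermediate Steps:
$z{\left(m,O \right)} = 1$
$N{\left(a,X \right)} = a \left(X + X a^{2}\right)$ ($N{\left(a,X \right)} = \left(a a X + X\right) a = \left(a^{2} X + X\right) a = \left(X a^{2} + X\right) a = \left(X + X a^{2}\right) a = a \left(X + X a^{2}\right)$)
$U = 55$ ($U = 7 + 48 = 55$)
$\frac{U}{N{\left(4,-1 \right)} + 7 z{\left(-4,5 \right)}} = \frac{55}{\left(-1\right) 4 \left(1 + 4^{2}\right) + 7 \cdot 1} = \frac{55}{\left(-1\right) 4 \left(1 + 16\right) + 7} = \frac{55}{\left(-1\right) 4 \cdot 17 + 7} = \frac{55}{-68 + 7} = \frac{55}{-61} = 55 \left(- \frac{1}{61}\right) = - \frac{55}{61}$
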